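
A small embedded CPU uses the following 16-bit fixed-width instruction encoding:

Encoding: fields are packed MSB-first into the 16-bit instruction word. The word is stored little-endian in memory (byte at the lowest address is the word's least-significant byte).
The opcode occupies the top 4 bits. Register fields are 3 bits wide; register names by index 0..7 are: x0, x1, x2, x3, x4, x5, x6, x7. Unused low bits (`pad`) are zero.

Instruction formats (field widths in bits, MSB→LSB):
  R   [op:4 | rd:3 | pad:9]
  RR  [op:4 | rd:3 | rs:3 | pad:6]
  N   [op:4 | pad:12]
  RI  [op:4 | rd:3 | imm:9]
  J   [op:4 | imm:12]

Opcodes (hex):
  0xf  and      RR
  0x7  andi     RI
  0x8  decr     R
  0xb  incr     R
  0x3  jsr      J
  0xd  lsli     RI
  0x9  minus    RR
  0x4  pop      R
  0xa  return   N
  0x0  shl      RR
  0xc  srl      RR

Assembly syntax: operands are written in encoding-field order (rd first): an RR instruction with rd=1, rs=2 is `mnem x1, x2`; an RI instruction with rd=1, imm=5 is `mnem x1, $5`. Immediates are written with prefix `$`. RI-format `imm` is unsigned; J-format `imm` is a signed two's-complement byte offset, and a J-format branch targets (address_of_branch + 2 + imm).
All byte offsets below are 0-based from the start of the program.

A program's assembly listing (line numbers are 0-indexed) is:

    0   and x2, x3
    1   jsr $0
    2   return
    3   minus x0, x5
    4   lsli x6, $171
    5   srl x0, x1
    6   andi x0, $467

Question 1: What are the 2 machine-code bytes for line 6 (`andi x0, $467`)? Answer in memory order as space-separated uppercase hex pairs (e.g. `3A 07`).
6. andi fields op=0x7:4|rd=0:3|imm=467:9 → word 71d3h → d3 71

D3 71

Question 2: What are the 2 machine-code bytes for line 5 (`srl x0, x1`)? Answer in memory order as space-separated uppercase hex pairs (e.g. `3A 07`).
40 C0

line 5 (srl): pack op=0xc:4|rd=0:3|rs=1:3|pad=0:6 = 0xc040; little→ 40 c0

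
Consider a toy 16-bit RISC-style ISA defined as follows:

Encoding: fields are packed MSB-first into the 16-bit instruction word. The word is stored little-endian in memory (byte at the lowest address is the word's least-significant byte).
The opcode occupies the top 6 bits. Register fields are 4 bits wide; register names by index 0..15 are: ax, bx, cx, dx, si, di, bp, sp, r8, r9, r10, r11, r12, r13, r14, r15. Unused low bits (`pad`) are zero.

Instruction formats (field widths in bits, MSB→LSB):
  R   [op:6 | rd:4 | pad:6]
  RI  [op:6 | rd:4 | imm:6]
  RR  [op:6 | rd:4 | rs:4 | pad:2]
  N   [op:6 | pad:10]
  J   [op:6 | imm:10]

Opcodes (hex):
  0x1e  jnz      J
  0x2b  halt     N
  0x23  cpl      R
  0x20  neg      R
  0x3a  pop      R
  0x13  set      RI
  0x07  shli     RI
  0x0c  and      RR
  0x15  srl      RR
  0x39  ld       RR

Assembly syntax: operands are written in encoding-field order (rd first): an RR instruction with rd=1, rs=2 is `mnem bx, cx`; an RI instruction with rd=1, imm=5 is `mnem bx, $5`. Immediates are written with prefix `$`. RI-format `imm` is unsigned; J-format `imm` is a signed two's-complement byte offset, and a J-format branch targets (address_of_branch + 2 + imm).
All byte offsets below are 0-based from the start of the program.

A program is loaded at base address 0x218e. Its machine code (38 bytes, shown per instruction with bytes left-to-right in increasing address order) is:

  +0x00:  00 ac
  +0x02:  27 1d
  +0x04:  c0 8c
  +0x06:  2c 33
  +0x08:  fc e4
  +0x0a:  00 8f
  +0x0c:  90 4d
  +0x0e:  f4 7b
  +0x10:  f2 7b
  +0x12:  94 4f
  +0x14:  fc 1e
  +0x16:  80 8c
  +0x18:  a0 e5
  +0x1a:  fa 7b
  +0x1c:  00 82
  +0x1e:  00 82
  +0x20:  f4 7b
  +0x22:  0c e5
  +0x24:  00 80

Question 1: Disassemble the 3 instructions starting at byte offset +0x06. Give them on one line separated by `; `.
+0x06: 2c 33 ⇒ word 0x332c (little)
  op=0x332c>>10=0xc ⇒ and (RR)
  [9:6] rd=12 = r12
  [5:2] rs=11 = r11
+0x08: fc e4 ⇒ word 0xe4fc (little)
  op=0xe4fc>>10=0x39 ⇒ ld (RR)
  [9:6] rd=3 = dx
  [5:2] rs=15 = r15
+0x0a: 00 8f ⇒ word 0x8f00 (little)
  op=0x8f00>>10=0x23 ⇒ cpl (R)
  [9:6] rd=12 = r12

and r12, r11; ld dx, r15; cpl r12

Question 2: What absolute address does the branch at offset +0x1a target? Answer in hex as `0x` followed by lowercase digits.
off 0x1a: read fa 7b as little → 0x7bfa
  top 6b → 0x1e → jnz [J]
  imm: (w>>0)&0x3ff=0x3fa (s10→-6) → $-6
  target = base 0x218e + off 0x1a + 2 + imm -6 = 0x21a4

0x21a4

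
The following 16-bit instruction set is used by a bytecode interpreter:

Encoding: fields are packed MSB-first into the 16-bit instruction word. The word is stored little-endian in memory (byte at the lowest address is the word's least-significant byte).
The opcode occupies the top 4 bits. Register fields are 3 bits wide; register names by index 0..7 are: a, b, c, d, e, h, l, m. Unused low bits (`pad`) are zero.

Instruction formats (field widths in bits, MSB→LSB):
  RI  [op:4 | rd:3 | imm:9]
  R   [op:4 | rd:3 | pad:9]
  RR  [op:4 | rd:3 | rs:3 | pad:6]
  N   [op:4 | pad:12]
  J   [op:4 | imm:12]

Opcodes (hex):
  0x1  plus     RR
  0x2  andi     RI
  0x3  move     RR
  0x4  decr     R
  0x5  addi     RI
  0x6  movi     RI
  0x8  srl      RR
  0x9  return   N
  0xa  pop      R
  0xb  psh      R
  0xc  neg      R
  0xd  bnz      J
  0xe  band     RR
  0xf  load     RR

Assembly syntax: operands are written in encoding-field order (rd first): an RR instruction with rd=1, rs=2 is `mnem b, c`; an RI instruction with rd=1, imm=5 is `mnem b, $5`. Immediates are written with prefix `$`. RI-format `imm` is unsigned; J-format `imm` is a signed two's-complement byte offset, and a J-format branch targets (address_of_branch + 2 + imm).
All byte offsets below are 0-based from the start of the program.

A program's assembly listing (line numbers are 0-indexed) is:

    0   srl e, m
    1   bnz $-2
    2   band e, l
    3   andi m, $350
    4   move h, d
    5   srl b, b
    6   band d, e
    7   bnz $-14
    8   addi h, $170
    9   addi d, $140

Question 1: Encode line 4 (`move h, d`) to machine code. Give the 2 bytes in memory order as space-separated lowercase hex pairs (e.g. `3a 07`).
L4: move op=0x3:4|rd=5:3|rs=3:3|pad=0:6 ⇒ 0x3ac0 ⇒ little c0 3a

c0 3a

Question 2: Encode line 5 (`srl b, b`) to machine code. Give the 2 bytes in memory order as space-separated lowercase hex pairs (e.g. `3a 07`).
40 82

L5: srl op=0x8:4|rd=1:3|rs=1:3|pad=0:6 ⇒ 0x8240 ⇒ little 40 82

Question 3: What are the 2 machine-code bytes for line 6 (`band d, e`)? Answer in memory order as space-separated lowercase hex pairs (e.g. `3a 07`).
line 6 (band): pack op=0xe:4|rd=3:3|rs=4:3|pad=0:6 = 0xe700; little→ 00 e7

00 e7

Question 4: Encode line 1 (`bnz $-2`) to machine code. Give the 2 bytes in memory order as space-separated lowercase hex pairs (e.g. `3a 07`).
L1: bnz op=0xd:4|imm=-2:12 ⇒ 0xdffe ⇒ little fe df

fe df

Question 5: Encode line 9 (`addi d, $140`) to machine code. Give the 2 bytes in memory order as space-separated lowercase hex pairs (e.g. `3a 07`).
8c 56

9. addi fields op=0x5:4|rd=3:3|imm=140:9 → word 568ch → 8c 56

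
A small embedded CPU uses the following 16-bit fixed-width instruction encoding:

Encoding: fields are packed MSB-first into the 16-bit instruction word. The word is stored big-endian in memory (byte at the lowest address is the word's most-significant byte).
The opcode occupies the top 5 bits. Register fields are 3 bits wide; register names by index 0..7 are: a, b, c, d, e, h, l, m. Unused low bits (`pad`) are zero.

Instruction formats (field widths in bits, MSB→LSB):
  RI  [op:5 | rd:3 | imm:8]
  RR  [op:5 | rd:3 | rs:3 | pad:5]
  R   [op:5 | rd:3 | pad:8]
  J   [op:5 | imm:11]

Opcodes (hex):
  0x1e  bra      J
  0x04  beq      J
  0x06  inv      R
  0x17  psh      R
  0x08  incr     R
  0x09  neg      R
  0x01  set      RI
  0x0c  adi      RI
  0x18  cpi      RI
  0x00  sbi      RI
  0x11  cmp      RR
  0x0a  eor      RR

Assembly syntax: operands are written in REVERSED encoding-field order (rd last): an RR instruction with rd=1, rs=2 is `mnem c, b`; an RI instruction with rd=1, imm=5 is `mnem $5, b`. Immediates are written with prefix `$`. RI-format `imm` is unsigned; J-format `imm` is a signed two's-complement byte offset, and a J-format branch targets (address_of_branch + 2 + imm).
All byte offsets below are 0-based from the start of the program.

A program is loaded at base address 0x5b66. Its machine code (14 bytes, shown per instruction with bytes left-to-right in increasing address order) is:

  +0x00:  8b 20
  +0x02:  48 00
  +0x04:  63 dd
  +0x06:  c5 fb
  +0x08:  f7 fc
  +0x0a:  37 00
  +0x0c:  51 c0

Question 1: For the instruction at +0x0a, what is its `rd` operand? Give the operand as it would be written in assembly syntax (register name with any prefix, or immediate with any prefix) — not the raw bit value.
m

off 0x0a: read 37 00 as big → 0x3700
  top 5b → 0x6 → inv [R]
  rd: (w>>8)&0x7=0x7 → m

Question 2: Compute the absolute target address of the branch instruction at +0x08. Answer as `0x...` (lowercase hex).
0x5b6c

off 0x08: read f7 fc as big → 0xf7fc
  op=0xf7fc>>11=0x1e ⇒ bra (J)
  imm@[10:0]=0x7fc (s11→-4) ⇒ $-4
  target = base 0x5b66 + off 0x08 + 2 + imm -4 = 0x5b6c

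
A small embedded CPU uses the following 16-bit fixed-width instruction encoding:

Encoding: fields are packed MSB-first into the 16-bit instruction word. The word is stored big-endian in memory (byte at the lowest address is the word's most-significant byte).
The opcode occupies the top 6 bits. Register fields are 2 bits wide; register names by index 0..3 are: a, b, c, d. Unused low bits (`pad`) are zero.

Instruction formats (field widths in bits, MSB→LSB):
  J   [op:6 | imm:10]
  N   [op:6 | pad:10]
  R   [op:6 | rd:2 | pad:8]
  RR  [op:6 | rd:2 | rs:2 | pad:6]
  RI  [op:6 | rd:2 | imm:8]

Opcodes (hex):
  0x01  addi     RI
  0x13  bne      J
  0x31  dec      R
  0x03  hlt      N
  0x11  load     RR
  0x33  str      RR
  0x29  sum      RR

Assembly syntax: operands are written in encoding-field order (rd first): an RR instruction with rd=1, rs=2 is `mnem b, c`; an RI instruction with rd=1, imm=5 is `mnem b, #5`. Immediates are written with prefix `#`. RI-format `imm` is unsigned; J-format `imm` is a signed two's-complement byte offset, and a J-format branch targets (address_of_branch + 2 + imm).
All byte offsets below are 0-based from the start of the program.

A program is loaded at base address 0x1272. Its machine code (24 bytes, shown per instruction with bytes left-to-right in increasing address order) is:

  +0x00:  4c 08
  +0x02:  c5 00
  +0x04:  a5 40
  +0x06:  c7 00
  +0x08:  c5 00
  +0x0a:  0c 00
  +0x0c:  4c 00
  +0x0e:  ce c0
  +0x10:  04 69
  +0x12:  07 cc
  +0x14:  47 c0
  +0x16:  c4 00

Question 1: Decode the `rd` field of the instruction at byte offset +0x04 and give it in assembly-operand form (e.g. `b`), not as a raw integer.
@+04  big-endian(a5 40) = 0xa540
  op=0xa540>>10=0x29 ⇒ sum (RR)
  [9:8] rd=1 = b
  [7:6] rs=1 = b

b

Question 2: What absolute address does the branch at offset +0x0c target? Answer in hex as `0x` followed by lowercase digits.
[0c] 4c 00 → 0x4c00
  opcode bits[15:10]=0x13: bne/J
  imm@[9:0]=0x0 ⇒ #0
  target = base 0x1272 + off 0x0c + 2 + imm 0 = 0x1280

0x1280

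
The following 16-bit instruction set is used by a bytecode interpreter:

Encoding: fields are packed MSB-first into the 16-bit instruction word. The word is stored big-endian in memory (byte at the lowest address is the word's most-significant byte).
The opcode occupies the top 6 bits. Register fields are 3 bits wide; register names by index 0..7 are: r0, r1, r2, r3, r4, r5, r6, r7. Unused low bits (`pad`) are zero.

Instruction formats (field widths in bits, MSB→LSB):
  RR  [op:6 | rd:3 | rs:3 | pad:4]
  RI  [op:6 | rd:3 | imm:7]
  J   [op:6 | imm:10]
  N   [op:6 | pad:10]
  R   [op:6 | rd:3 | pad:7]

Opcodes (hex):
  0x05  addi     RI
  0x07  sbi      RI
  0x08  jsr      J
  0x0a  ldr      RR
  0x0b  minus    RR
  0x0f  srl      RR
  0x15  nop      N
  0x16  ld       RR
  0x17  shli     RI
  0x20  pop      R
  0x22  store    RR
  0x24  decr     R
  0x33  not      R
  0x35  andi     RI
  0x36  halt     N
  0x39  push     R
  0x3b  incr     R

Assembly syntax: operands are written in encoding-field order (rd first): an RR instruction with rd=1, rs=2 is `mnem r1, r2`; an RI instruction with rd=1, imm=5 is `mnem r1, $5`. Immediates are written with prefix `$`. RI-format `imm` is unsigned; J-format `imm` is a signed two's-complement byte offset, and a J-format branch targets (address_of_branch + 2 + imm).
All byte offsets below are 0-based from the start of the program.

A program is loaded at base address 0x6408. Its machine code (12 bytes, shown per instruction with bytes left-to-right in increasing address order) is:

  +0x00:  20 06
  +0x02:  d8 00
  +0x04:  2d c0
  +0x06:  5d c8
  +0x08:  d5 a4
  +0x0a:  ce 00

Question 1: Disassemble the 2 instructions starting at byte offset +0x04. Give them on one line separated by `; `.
minus r3, r4; shli r3, $72

+0x04: 2d c0 ⇒ word 0x2dc0 (big)
  top 6b → 0xb → minus [RR]
  rd@[9:7]=0x3 ⇒ r3
  rs@[6:4]=0x4 ⇒ r4
+0x06: 5d c8 ⇒ word 0x5dc8 (big)
  top 6b → 0x17 → shli [RI]
  rd@[9:7]=0x3 ⇒ r3
  imm@[6:0]=0x48 ⇒ $72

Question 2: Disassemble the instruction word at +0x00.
jsr $6

off 0x00: read 20 06 as big → 0x2006
  top 6b → 0x8 → jsr [J]
  imm@[9:0]=0x6 ⇒ $6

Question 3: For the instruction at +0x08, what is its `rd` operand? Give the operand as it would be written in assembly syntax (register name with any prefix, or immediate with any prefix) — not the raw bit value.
[08] d5 a4 → 0xd5a4
  opcode bits[15:10]=0x35: andi/RI
  rd: (w>>7)&0x7=0x3 → r3
  imm: (w>>0)&0x7f=0x24 → $36

r3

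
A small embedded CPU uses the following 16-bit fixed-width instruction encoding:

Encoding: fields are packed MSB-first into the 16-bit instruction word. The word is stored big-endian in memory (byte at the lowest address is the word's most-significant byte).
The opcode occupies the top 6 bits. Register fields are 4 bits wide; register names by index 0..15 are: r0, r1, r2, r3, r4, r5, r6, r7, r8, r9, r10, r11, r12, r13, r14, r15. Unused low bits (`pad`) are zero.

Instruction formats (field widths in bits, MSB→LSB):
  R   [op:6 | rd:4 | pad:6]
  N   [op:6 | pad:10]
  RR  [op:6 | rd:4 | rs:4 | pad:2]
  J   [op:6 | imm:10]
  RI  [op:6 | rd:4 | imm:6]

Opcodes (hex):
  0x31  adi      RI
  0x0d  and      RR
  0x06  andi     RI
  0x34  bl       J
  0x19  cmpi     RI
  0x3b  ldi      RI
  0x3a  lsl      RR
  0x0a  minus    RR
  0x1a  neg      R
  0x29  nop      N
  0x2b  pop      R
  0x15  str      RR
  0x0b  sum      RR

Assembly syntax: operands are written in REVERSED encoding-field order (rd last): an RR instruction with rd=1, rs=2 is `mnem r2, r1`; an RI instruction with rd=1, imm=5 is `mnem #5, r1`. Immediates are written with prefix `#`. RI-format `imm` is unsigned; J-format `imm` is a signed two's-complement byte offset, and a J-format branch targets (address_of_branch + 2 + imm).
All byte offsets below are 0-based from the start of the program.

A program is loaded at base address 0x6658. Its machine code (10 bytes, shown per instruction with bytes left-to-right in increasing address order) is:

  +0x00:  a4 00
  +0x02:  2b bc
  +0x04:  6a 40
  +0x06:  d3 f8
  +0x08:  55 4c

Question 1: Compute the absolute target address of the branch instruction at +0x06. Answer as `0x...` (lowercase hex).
0x6658

+0x06: d3 f8 ⇒ word 0xd3f8 (big)
  opcode bits[15:10]=0x34: bl/J
  imm: (w>>0)&0x3ff=0x3f8 (s10→-8) → #-8
  target = base 0x6658 + off 0x06 + 2 + imm -8 = 0x6658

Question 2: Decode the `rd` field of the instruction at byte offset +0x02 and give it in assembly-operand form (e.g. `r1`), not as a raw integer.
off 0x02: read 2b bc as big → 0x2bbc
  opcode bits[15:10]=0xa: minus/RR
  rd@[9:6]=0xe ⇒ r14
  rs@[5:2]=0xf ⇒ r15

r14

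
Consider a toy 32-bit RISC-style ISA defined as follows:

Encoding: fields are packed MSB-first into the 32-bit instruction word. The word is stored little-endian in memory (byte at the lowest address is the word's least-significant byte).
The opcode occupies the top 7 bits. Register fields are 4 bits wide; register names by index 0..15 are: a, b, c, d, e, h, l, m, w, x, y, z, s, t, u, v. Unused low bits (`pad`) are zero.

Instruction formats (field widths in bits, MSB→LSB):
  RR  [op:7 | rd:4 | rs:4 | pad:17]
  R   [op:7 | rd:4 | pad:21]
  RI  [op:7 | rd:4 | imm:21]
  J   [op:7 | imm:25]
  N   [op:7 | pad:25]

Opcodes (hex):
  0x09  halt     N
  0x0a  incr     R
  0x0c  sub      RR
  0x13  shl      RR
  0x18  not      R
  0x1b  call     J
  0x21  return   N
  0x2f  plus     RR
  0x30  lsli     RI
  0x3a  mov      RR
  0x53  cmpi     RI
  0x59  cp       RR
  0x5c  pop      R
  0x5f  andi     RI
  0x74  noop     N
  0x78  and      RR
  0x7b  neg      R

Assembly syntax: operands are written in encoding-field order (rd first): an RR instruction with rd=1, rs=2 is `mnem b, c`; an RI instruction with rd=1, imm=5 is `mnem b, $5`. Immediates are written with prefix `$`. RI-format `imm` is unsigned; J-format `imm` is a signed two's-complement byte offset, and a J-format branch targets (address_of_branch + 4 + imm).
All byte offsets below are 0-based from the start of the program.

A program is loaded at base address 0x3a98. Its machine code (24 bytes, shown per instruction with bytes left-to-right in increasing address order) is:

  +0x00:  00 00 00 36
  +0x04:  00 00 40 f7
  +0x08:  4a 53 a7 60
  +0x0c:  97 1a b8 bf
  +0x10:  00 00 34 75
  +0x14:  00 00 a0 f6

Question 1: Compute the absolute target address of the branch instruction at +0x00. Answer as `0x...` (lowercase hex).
0x3a9c

+0x00: 00 00 00 36 ⇒ word 0x36000000 (little)
  opcode bits[31:25]=0x1b: call/J
  [24:0] imm=0 = $0
  target = base 0x3a98 + off 0x00 + 4 + imm 0 = 0x3a9c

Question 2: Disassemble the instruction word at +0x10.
+0x10: 00 00 34 75 ⇒ word 0x75340000 (little)
  top 7b → 0x3a → mov [RR]
  rd@[24:21]=0x9 ⇒ x
  rs@[20:17]=0xa ⇒ y

mov x, y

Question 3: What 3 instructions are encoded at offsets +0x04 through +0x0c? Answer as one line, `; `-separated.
neg y; lsli h, $480074; andi t, $1579671

off 0x04: read 00 00 40 f7 as little → 0xf7400000
  top 7b → 0x7b → neg [R]
  rd@[24:21]=0xa ⇒ y
off 0x08: read 4a 53 a7 60 as little → 0x60a7534a
  top 7b → 0x30 → lsli [RI]
  rd@[24:21]=0x5 ⇒ h
  imm@[20:0]=0x7534a ⇒ $480074
off 0x0c: read 97 1a b8 bf as little → 0xbfb81a97
  top 7b → 0x5f → andi [RI]
  rd@[24:21]=0xd ⇒ t
  imm@[20:0]=0x181a97 ⇒ $1579671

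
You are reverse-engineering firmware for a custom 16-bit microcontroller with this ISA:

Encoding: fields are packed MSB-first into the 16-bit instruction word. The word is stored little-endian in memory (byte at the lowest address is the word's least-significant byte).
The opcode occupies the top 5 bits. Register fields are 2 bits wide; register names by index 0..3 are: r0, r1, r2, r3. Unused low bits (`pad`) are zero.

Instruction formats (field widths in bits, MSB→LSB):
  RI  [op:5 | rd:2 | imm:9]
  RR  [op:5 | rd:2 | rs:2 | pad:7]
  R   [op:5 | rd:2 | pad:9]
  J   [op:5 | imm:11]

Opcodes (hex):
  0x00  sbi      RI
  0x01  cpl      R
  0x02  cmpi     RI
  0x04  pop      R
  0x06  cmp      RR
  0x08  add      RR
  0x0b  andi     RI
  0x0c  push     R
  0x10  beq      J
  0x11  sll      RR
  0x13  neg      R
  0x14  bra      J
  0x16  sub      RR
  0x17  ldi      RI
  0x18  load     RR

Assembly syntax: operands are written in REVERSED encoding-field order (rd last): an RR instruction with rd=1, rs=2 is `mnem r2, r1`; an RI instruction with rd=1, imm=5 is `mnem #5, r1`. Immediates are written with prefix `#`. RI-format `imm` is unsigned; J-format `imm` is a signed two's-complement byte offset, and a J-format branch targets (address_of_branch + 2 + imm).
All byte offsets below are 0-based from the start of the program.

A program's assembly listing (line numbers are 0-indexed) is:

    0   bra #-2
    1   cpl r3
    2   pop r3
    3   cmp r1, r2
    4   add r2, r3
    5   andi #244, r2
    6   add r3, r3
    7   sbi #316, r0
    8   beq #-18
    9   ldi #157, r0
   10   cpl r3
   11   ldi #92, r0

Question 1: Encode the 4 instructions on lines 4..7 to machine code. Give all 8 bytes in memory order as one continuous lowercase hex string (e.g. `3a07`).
4. add fields op=0x8:5|rd=3:2|rs=2:2|pad=0:7 → word 4700h → 00 47
5. andi fields op=0xb:5|rd=2:2|imm=244:9 → word 5cf4h → f4 5c
6. add fields op=0x8:5|rd=3:2|rs=3:2|pad=0:7 → word 4780h → 80 47
7. sbi fields op=0x0:5|rd=0:2|imm=316:9 → word 013ch → 3c 01

0047f45c80473c01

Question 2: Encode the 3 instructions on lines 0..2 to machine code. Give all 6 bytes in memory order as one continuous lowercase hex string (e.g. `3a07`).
L0: bra op=0x14:5|imm=-2:11 ⇒ 0xa7fe ⇒ little fe a7
L1: cpl op=0x1:5|rd=3:2|pad=0:9 ⇒ 0x0e00 ⇒ little 00 0e
L2: pop op=0x4:5|rd=3:2|pad=0:9 ⇒ 0x2600 ⇒ little 00 26

fea7000e0026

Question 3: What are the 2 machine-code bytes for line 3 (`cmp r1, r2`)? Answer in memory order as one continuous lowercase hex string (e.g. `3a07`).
3. cmp fields op=0x6:5|rd=2:2|rs=1:2|pad=0:7 → word 3480h → 80 34

8034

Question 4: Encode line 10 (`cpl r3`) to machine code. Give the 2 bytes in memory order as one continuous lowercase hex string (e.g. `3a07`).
000e

L10: cpl op=0x1:5|rd=3:2|pad=0:9 ⇒ 0x0e00 ⇒ little 00 0e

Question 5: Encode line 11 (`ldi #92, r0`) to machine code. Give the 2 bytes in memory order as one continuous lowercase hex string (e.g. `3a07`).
5cb8

line 11 (ldi): pack op=0x17:5|rd=0:2|imm=92:9 = 0xb85c; little→ 5c b8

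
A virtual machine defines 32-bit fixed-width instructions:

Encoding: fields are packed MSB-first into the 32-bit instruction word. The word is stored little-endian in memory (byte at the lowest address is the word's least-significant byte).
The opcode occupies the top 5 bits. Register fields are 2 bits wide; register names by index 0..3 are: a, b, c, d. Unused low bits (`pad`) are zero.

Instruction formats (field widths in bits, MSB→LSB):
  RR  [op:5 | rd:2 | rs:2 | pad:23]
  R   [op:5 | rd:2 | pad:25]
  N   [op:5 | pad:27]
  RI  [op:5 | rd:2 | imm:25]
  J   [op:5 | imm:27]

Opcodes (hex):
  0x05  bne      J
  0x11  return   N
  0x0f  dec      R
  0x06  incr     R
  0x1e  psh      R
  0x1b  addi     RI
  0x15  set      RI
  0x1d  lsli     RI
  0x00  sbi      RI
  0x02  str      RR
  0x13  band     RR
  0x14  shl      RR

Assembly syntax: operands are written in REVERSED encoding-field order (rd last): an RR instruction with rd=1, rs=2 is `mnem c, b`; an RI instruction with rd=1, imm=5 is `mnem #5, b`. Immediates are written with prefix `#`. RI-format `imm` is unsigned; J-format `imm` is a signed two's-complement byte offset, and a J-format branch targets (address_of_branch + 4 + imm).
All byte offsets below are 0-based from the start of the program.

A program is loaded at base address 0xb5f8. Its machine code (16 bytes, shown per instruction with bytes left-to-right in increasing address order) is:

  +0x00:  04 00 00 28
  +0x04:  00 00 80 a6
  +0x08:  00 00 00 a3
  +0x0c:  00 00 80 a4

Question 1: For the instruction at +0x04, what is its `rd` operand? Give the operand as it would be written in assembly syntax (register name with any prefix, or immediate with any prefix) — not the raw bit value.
d

@+04  little-endian(00 00 80 a6) = 0xa6800000
  top 5b → 0x14 → shl [RR]
  [26:25] rd=3 = d
  [24:23] rs=1 = b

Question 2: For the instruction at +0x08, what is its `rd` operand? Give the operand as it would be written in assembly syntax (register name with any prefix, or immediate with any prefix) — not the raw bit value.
+0x08: 00 00 00 a3 ⇒ word 0xa3000000 (little)
  top 5b → 0x14 → shl [RR]
  rd: (w>>25)&0x3=0x1 → b
  rs: (w>>23)&0x3=0x2 → c

b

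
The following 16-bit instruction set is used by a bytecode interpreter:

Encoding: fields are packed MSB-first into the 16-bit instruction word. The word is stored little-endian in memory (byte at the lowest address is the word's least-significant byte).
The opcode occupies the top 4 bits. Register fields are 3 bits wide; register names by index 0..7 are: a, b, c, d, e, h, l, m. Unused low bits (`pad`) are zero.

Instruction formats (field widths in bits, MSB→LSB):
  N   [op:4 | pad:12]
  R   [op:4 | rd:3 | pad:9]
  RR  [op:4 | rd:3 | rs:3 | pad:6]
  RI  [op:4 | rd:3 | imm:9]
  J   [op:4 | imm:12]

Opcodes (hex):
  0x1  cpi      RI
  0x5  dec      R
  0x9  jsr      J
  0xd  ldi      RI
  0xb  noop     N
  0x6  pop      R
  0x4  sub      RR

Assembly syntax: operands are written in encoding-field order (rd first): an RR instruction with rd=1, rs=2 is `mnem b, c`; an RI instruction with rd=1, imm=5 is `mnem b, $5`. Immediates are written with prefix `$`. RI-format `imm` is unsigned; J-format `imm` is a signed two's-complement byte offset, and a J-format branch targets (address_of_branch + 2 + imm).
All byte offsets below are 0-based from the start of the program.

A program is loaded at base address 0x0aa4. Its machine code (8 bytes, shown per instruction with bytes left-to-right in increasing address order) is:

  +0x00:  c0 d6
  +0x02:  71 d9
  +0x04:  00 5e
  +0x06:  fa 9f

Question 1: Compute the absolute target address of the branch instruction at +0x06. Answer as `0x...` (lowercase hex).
0x0aa6

off 0x06: read fa 9f as little → 0x9ffa
  opcode bits[15:12]=0x9: jsr/J
  imm@[11:0]=0xffa (s12→-6) ⇒ $-6
  target = base 0x0aa4 + off 0x06 + 2 + imm -6 = 0x0aa6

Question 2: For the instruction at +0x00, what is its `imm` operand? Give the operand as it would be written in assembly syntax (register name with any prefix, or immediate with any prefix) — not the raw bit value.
$192

off 0x00: read c0 d6 as little → 0xd6c0
  top 4b → 0xd → ldi [RI]
  [11:9] rd=3 = d
  [8:0] imm=192 = $192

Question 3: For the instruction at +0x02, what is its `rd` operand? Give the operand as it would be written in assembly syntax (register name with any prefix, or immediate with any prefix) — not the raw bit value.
@+02  little-endian(71 d9) = 0xd971
  op=0xd971>>12=0xd ⇒ ldi (RI)
  rd: (w>>9)&0x7=0x4 → e
  imm: (w>>0)&0x1ff=0x171 → $369

e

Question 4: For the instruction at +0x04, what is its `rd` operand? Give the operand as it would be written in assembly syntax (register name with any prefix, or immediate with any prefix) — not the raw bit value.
m

+0x04: 00 5e ⇒ word 0x5e00 (little)
  top 4b → 0x5 → dec [R]
  rd: (w>>9)&0x7=0x7 → m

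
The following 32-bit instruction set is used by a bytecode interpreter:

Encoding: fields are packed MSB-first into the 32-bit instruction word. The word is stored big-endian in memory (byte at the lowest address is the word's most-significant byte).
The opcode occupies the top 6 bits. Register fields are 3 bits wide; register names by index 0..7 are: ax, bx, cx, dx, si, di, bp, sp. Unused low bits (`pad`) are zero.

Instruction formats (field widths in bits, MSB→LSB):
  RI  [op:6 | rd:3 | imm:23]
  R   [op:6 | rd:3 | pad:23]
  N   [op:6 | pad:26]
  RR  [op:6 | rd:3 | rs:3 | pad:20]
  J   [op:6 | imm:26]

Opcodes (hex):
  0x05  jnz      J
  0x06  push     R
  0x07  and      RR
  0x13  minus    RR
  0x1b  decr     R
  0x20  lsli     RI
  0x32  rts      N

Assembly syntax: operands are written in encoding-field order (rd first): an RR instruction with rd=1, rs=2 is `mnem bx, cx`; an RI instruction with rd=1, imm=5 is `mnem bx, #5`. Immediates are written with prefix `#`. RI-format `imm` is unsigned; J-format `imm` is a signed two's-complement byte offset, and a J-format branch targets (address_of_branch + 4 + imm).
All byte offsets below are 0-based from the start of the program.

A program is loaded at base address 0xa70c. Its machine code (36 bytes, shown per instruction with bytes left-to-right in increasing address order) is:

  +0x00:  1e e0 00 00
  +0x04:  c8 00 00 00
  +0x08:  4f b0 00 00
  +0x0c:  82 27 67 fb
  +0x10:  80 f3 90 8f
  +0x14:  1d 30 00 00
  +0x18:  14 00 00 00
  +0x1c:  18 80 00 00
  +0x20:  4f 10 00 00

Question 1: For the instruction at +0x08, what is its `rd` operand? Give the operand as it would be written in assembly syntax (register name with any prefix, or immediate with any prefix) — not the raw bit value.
[08] 4f b0 00 00 → 0x4fb00000
  op=0x4fb00000>>26=0x13 ⇒ minus (RR)
  rd@[25:23]=0x7 ⇒ sp
  rs@[22:20]=0x3 ⇒ dx

sp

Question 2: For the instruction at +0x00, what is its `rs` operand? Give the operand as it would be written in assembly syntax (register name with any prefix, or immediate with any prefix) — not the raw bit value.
@+00  big-endian(1e e0 00 00) = 0x1ee00000
  opcode bits[31:26]=0x7: and/RR
  rd@[25:23]=0x5 ⇒ di
  rs@[22:20]=0x6 ⇒ bp

bp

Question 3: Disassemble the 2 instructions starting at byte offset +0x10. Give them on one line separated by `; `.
lsli bx, #7573647; and cx, dx

[10] 80 f3 90 8f → 0x80f3908f
  opcode bits[31:26]=0x20: lsli/RI
  [25:23] rd=1 = bx
  [22:0] imm=7573647 = #7573647
[14] 1d 30 00 00 → 0x1d300000
  opcode bits[31:26]=0x7: and/RR
  [25:23] rd=2 = cx
  [22:20] rs=3 = dx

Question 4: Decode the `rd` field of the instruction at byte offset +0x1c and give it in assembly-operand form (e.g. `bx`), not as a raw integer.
[1c] 18 80 00 00 → 0x18800000
  top 6b → 0x6 → push [R]
  rd: (w>>23)&0x7=0x1 → bx

bx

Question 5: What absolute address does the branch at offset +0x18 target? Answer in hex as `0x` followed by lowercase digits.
@+18  big-endian(14 00 00 00) = 0x14000000
  op=0x14000000>>26=0x5 ⇒ jnz (J)
  [25:0] imm=0 = #0
  target = base 0xa70c + off 0x18 + 4 + imm 0 = 0xa728

0xa728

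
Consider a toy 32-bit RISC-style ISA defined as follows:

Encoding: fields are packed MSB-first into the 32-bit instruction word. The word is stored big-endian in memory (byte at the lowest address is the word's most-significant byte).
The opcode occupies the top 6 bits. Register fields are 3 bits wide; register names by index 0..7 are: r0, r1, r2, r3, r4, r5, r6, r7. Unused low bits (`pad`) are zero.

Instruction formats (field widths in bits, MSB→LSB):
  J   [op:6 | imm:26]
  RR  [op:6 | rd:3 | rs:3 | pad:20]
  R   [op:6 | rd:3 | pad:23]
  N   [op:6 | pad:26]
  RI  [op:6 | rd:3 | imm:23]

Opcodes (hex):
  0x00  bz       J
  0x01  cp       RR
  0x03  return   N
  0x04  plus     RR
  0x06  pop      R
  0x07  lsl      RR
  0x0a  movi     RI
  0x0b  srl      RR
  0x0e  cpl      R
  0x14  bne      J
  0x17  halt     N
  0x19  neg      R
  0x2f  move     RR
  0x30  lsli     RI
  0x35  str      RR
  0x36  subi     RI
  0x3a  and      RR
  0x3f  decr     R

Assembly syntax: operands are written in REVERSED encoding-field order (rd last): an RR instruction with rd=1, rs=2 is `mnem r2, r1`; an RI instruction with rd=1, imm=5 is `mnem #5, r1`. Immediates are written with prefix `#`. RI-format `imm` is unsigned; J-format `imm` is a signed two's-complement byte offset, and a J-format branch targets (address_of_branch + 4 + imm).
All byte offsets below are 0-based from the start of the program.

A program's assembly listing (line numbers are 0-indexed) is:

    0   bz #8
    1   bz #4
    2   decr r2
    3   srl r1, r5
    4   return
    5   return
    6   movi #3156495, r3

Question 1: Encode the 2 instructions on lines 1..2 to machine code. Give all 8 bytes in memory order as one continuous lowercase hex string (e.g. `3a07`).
00000004fd000000

L1: bz op=0x0:6|imm=4:26 ⇒ 0x00000004 ⇒ big 00 00 00 04
L2: decr op=0x3f:6|rd=2:3|pad=0:23 ⇒ 0xfd000000 ⇒ big fd 00 00 00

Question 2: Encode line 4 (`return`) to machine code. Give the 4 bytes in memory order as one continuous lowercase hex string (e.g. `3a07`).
line 4 (return): pack op=0x3:6|pad=0:26 = 0x0c000000; big→ 0c 00 00 00

0c000000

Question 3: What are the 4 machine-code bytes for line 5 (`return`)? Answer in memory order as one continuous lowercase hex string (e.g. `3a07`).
line 5 (return): pack op=0x3:6|pad=0:26 = 0x0c000000; big→ 0c 00 00 00

0c000000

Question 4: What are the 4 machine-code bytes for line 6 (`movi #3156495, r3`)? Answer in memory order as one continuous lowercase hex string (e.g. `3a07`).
29b02a0f

6. movi fields op=0xa:6|rd=3:3|imm=3156495:23 → word 29b02a0fh → 29 b0 2a 0f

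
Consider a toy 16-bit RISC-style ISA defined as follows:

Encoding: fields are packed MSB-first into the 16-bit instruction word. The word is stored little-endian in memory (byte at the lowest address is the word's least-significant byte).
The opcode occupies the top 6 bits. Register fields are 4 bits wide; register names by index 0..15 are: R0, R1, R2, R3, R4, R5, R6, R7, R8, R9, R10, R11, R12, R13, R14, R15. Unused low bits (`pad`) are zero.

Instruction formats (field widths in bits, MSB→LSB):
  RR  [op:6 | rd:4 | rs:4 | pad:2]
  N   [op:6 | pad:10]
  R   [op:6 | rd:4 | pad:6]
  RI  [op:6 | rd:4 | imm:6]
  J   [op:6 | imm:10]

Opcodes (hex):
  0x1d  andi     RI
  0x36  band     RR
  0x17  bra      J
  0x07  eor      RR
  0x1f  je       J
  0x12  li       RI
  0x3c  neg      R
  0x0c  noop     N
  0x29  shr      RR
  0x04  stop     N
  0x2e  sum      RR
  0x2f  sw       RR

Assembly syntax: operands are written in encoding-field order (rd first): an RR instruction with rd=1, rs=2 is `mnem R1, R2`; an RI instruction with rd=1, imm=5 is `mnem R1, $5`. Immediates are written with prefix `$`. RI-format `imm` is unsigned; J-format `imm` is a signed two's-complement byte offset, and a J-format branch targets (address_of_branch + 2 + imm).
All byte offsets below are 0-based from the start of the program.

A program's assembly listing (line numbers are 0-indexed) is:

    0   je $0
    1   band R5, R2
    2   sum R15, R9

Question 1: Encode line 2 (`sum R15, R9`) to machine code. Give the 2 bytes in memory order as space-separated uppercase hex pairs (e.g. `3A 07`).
E4 BB

line 2 (sum): pack op=0x2e:6|rd=15:4|rs=9:4|pad=0:2 = 0xbbe4; little→ e4 bb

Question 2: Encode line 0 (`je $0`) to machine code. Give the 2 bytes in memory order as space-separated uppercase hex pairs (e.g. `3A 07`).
00 7C

0. je fields op=0x1f:6|imm=0:10 → word 7c00h → 00 7c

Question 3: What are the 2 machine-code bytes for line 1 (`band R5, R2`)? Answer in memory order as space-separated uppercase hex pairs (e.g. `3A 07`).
line 1 (band): pack op=0x36:6|rd=5:4|rs=2:4|pad=0:2 = 0xd948; little→ 48 d9

48 D9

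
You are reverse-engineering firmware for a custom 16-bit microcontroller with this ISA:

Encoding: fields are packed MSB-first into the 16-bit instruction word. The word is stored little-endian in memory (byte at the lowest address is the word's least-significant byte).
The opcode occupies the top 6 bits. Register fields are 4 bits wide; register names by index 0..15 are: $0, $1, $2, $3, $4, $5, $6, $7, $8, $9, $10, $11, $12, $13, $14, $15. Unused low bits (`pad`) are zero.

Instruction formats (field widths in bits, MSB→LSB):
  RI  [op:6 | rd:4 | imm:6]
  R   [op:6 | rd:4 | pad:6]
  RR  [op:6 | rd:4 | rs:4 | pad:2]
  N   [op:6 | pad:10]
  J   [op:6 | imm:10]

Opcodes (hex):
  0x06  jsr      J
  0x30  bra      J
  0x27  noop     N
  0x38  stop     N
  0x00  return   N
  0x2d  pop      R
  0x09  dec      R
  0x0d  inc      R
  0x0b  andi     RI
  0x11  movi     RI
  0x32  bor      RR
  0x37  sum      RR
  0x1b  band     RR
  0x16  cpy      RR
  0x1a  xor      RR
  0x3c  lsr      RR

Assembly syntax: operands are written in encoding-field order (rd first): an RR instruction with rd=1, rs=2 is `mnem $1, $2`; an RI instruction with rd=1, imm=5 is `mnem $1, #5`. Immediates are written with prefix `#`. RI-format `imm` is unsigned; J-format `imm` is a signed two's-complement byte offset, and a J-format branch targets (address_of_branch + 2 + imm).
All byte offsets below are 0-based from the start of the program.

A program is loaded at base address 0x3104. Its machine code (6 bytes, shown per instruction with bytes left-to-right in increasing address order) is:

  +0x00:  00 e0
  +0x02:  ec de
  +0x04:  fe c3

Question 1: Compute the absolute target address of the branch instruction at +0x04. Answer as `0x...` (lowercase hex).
@+04  little-endian(fe c3) = 0xc3fe
  op=0xc3fe>>10=0x30 ⇒ bra (J)
  imm: (w>>0)&0x3ff=0x3fe (s10→-2) → #-2
  target = base 0x3104 + off 0x04 + 2 + imm -2 = 0x3108

0x3108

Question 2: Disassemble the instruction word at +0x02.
sum $11, $11

@+02  little-endian(ec de) = 0xdeec
  opcode bits[15:10]=0x37: sum/RR
  [9:6] rd=11 = $11
  [5:2] rs=11 = $11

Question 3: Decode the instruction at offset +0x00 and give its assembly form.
stop

+0x00: 00 e0 ⇒ word 0xe000 (little)
  top 6b → 0x38 → stop [N]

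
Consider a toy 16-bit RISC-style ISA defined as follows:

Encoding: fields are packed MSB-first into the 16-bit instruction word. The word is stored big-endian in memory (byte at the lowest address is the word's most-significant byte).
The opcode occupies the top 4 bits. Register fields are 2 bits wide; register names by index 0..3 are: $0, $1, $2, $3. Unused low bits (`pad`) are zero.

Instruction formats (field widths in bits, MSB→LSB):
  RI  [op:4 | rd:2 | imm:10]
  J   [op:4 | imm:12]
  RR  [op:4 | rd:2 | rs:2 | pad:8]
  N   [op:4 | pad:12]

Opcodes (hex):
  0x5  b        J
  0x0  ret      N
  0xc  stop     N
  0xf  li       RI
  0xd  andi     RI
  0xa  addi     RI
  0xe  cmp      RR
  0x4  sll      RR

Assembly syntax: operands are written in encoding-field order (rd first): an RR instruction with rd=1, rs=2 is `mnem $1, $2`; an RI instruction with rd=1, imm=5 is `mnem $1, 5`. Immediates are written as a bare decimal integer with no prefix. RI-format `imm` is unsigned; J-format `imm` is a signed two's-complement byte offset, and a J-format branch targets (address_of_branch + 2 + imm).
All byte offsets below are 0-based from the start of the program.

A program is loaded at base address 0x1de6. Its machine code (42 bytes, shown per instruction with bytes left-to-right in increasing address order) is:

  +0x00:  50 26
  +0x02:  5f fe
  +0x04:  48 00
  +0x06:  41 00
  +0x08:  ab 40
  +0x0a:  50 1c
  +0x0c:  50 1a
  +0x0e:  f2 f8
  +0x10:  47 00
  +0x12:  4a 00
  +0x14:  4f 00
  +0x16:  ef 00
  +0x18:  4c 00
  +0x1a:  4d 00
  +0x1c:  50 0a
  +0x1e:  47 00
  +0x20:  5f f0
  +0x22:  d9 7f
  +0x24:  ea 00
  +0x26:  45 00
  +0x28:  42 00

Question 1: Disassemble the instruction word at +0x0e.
+0x0e: f2 f8 ⇒ word 0xf2f8 (big)
  opcode bits[15:12]=0xf: li/RI
  [11:10] rd=0 = $0
  [9:0] imm=760 = 760

li $0, 760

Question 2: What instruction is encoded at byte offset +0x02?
b -2

[02] 5f fe → 0x5ffe
  op=0x5ffe>>12=0x5 ⇒ b (J)
  imm: (w>>0)&0xfff=0xffe (s12→-2) → -2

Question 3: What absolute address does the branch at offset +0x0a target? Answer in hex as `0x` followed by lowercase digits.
0x1e0e

[0a] 50 1c → 0x501c
  opcode bits[15:12]=0x5: b/J
  imm@[11:0]=0x1c ⇒ 28
  target = base 0x1de6 + off 0x0a + 2 + imm 28 = 0x1e0e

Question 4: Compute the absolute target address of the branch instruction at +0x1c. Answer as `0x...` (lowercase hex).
off 0x1c: read 50 0a as big → 0x500a
  opcode bits[15:12]=0x5: b/J
  imm: (w>>0)&0xfff=0xa → 10
  target = base 0x1de6 + off 0x1c + 2 + imm 10 = 0x1e0e

0x1e0e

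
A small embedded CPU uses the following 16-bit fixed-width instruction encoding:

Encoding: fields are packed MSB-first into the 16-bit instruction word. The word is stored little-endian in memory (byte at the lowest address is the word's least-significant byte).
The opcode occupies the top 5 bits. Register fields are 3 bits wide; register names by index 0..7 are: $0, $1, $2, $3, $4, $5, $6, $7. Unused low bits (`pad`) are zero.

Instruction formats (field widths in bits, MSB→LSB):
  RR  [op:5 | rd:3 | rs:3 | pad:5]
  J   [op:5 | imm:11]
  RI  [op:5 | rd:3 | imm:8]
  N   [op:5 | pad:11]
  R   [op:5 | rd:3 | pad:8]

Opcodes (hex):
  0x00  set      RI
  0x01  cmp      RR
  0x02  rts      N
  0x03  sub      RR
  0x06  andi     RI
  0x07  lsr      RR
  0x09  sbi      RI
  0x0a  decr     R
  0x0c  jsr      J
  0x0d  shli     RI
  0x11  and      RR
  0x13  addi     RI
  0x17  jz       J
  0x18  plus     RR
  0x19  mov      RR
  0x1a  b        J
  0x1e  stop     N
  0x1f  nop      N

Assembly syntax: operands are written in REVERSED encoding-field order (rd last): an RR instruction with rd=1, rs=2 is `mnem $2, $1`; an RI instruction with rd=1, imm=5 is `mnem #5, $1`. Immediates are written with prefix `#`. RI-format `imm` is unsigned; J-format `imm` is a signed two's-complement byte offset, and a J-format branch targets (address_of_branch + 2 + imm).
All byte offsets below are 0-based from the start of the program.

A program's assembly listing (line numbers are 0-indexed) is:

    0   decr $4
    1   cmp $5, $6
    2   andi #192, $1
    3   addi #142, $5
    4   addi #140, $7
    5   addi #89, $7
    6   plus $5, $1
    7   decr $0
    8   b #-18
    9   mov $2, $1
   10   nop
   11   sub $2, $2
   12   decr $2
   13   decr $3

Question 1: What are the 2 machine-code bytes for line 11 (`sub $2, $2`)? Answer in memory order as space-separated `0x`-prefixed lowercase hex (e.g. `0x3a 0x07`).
0x40 0x1a

line 11 (sub): pack op=0x3:5|rd=2:3|rs=2:3|pad=0:5 = 0x1a40; little→ 40 1a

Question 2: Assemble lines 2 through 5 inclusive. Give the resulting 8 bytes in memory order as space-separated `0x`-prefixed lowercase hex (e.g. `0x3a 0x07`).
0xc0 0x31 0x8e 0x9d 0x8c 0x9f 0x59 0x9f

2. andi fields op=0x6:5|rd=1:3|imm=192:8 → word 31c0h → c0 31
3. addi fields op=0x13:5|rd=5:3|imm=142:8 → word 9d8eh → 8e 9d
4. addi fields op=0x13:5|rd=7:3|imm=140:8 → word 9f8ch → 8c 9f
5. addi fields op=0x13:5|rd=7:3|imm=89:8 → word 9f59h → 59 9f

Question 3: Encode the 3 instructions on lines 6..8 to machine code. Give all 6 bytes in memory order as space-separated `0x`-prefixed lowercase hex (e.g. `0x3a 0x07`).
0xa0 0xc1 0x00 0x50 0xee 0xd7

L6: plus op=0x18:5|rd=1:3|rs=5:3|pad=0:5 ⇒ 0xc1a0 ⇒ little a0 c1
L7: decr op=0xa:5|rd=0:3|pad=0:8 ⇒ 0x5000 ⇒ little 00 50
L8: b op=0x1a:5|imm=-18:11 ⇒ 0xd7ee ⇒ little ee d7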